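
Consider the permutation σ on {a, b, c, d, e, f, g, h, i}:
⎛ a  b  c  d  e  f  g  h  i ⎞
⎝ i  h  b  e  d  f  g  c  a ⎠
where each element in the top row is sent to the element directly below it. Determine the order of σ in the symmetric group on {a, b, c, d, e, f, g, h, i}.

The disjoint-cycle form of σ has cycle lengths 3, 2, 2, 1, 1.
The order of σ is the least common multiple of its cycle lengths: lcm(3, 2, 2) = 6.

6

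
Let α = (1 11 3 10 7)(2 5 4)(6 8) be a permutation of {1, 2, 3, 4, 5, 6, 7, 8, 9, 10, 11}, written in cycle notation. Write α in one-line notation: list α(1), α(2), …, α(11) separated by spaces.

Reading each image from the cycles: 1↦11, 2↦5, 3↦10, 4↦2, 5↦4, 6↦8, 7↦1, 8↦6, 9↦9, 10↦7, 11↦3.
Listing these in domain order gives 11 5 10 2 4 8 1 6 9 7 3.

11 5 10 2 4 8 1 6 9 7 3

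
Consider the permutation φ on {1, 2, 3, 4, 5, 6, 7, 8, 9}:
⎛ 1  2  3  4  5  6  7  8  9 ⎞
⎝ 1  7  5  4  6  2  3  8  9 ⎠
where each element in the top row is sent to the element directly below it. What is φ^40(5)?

5

Tracing 5 → 6 → … returns to 5 after 5 steps, so 5 lies in a 5-cycle (2 7 3 5 6).
Powers repeat with period 5 on this cycle, and 40 mod 5 = 0, so φ^40(5) = φ^0(5).
So φ^40(5) = 5.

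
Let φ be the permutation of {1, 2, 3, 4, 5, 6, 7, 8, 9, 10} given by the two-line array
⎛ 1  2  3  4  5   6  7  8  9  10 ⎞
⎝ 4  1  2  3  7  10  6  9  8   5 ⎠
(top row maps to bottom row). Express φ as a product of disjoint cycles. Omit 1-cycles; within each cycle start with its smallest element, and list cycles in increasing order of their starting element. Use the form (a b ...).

(1 4 3 2)(5 7 6 10)(8 9)

Iterating φ from 1 gives 1 → 4 → 3 → 2 → 1; that is the 4-cycle (1 4 3 2).
Repeating from the next unused element and collecting all non-trivial cycles gives (1 4 3 2)(5 7 6 10)(8 9).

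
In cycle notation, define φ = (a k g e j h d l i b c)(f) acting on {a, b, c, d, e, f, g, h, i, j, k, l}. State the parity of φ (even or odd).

even

The cycle lengths are 11, 1.
A cycle of length ℓ contributes ℓ−1 transpositions, so φ is a product of 10 transpositions — even.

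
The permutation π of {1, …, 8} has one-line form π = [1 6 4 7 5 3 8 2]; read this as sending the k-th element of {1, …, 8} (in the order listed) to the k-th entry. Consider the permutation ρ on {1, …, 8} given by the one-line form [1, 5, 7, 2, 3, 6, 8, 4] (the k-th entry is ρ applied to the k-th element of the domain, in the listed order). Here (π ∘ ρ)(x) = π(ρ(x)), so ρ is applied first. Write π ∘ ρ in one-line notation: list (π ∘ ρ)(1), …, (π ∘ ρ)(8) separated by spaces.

1 5 8 6 4 3 2 7

(π ∘ ρ)(x) = π(ρ(x)). Computing each image: π(ρ(1)) = π(1) = 1, π(ρ(2)) = π(5) = 5, π(ρ(3)) = π(7) = 8, π(ρ(4)) = π(2) = 6, π(ρ(5)) = π(3) = 4, π(ρ(6)) = π(6) = 3, π(ρ(7)) = π(8) = 2, π(ρ(8)) = π(4) = 7.
Hence π ∘ ρ = [1 5 8 6 4 3 2 7].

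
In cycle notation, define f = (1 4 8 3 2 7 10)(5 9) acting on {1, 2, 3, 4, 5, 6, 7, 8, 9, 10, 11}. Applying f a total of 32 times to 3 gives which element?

1

3 lies in the 7-cycle (1 4 8 3 2 7 10).
On a 7-cycle, f^7 is the identity, so f^32 = f^4 there (32 ≡ 4 mod 7).
Stepping 4 places around the cycle: 3 → 2 → 7 → 10 → 1.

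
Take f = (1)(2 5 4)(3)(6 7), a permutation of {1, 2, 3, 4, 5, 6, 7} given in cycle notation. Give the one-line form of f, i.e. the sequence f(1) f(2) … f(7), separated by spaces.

1 5 3 2 4 7 6

Each element maps to the next entry in its cycle (wrapping to the front): 1↦1, 2↦5, 3↦3, 4↦2, 5↦4, 6↦7, 7↦6.
Listing these in domain order gives 1 5 3 2 4 7 6.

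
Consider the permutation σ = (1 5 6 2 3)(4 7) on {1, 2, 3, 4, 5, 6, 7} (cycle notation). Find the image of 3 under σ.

Within (1 5 6 2 3), 3 ↦ 1.

1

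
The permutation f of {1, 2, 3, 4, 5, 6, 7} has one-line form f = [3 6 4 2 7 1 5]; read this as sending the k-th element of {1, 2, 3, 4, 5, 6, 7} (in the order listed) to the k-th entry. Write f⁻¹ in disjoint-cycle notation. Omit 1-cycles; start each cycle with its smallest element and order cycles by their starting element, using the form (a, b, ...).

The cycle decomposition of f is (1, 3, 4, 2, 6)(5, 7).
The inverse reverses every cycle; in canonical form, f⁻¹ = (1, 6, 2, 4, 3)(5, 7).

(1, 6, 2, 4, 3)(5, 7)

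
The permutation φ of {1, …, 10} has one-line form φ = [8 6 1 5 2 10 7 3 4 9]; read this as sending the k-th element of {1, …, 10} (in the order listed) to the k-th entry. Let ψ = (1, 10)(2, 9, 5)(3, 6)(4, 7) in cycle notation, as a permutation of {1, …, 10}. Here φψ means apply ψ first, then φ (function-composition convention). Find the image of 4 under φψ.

(φψ)(4) = φ(ψ(4)). ψ(4) = 7, then φ(7) = 7. So (φψ)(4) = 7.

7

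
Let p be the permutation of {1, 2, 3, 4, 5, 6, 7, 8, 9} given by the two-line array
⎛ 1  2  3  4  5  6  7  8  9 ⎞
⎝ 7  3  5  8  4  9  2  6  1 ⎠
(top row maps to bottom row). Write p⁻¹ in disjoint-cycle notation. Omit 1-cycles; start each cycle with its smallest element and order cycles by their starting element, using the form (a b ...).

First write p in disjoint cycles: (1 7 2 3 5 4 8 6 9).
The inverse reverses every cycle; in canonical form, p⁻¹ = (1 9 6 8 4 5 3 2 7).

(1 9 6 8 4 5 3 2 7)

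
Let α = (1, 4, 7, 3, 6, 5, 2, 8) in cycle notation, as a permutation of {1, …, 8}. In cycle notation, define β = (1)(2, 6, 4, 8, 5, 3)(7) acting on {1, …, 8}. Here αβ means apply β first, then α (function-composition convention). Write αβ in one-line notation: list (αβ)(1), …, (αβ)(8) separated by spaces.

Chase each element through β then α: 1 → 1 → 4; 2 → 6 → 5; 3 → 2 → 8; 4 → 8 → 1; 5 → 3 → 6; 6 → 4 → 7; 7 → 7 → 3; 8 → 5 → 2.
So αβ in one-line form is 4 5 8 1 6 7 3 2.

4 5 8 1 6 7 3 2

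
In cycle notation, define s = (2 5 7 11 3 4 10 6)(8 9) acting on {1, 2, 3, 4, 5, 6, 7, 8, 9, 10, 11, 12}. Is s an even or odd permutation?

even

The cycle lengths are 8, 2, 1, 1.
A cycle is odd iff its length is even; s has 2 even-length cycles, so sgn(s) = (−1)^2 and s is even.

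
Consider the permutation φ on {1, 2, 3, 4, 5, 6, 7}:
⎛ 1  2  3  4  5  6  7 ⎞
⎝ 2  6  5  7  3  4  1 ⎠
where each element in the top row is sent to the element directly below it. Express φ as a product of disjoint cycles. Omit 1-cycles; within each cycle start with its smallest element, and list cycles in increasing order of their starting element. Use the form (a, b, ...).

Start at 1 and follow images: 1 → 2 → 6 → 4 → 7 → 1, giving the cycle (1, 2, 6, 4, 7).
Continuing from each remaining unvisited element yields (1, 2, 6, 4, 7)(3, 5).

(1, 2, 6, 4, 7)(3, 5)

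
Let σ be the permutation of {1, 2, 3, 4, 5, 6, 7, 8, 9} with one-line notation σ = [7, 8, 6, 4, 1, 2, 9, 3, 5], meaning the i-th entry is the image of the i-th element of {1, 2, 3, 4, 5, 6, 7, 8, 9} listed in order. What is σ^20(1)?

Tracing 1 → 7 → … returns to 1 after 4 steps, so 1 lies in a 4-cycle (1, 7, 9, 5).
Since the cycle has length 4, σ^20 acts on it the same as σ^0 (20 mod 4 = 0).
So σ^20(1) = 1.

1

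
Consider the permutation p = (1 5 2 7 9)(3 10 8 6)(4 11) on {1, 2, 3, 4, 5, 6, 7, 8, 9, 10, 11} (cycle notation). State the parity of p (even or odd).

The cycle lengths are 5, 4, 2.
A cycle is odd iff its length is even; p has 2 even-length cycles, so sgn(p) = (−1)^2 and p is even.

even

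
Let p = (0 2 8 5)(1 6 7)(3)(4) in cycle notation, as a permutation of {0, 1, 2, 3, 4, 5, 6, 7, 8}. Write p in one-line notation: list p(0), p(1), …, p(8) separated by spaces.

Image by image: 0↦2, 1↦6, 2↦8, 3↦3, 4↦4, 5↦0, 6↦7, 7↦1, 8↦5.
So the one-line form is 2 6 8 3 4 0 7 1 5.

2 6 8 3 4 0 7 1 5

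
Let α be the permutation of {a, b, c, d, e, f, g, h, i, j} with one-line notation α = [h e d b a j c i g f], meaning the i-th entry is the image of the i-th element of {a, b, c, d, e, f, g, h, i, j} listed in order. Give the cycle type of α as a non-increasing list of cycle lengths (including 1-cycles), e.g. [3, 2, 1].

[8, 2]

The disjoint cycles are (a h i g c d b e)(f j), with lengths 8, 2 in non-increasing order.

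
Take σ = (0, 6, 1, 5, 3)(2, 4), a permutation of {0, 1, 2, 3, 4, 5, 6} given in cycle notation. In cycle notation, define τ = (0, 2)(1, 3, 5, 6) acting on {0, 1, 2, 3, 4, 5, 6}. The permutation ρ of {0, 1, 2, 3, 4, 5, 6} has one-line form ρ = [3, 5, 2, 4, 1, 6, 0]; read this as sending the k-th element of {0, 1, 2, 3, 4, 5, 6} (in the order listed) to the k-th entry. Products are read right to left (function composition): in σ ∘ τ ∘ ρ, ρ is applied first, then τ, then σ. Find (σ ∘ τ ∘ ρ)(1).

1

Apply the permutations in order: ρ(1) = 5, then τ(5) = 6, then σ(6) = 1. So (σ ∘ τ ∘ ρ)(1) = 1.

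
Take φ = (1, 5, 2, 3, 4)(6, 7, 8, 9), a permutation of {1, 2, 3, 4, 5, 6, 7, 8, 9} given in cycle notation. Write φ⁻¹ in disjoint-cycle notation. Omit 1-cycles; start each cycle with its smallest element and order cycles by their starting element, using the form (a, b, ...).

(1, 4, 3, 2, 5)(6, 9, 8, 7)

If φ sends a → b within a cycle, φ⁻¹ sends b → a; equivalently, reverse each cycle.
Reversing each cycle of φ and rotating so the smallest element leads gives (1, 4, 3, 2, 5)(6, 9, 8, 7).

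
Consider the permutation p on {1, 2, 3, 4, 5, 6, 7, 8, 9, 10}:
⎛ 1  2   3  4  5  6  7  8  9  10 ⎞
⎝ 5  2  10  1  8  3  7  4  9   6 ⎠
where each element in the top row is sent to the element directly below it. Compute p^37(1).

5

Tracing 1 → 5 → … returns to 1 after 4 steps, so 1 lies in a 4-cycle (1, 5, 8, 4).
On a 4-cycle, p^4 is the identity, so p^37 = p^1 there (37 ≡ 1 mod 4).
Advancing 1 step from 1: 1 → 5.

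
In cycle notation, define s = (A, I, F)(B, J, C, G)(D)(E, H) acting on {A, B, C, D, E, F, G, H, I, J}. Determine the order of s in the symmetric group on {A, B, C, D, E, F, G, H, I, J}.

12

The cycle type of s is (4, 3, 2, 1).
Since disjoint cycles commute, ord(s) = lcm(4, 3, 2) = 12.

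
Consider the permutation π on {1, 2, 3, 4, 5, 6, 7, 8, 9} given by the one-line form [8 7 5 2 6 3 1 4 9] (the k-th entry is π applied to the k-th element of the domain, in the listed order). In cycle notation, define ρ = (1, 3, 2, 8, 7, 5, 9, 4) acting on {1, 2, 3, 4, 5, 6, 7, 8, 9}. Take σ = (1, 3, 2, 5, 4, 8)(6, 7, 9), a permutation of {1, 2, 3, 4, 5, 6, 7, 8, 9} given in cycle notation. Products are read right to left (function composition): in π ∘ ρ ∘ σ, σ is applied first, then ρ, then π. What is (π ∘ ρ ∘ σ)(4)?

Chase 4: σ(4) = 8; ρ(8) = 7; π(7) = 1. Hence (π ∘ ρ ∘ σ)(4) = 1.

1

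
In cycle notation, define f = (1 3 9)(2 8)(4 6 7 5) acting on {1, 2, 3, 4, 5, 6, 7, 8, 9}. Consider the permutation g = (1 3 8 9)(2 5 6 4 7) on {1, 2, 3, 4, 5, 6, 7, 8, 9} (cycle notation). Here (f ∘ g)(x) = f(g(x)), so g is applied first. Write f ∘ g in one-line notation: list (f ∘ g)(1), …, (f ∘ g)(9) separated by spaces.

(f ∘ g)(x) = f(g(x)). Computing each image: f(g(1)) = f(3) = 9, f(g(2)) = f(5) = 4, f(g(3)) = f(8) = 2, f(g(4)) = f(7) = 5, f(g(5)) = f(6) = 7, f(g(6)) = f(4) = 6, f(g(7)) = f(2) = 8, f(g(8)) = f(9) = 1, f(g(9)) = f(1) = 3.
Hence f ∘ g = [9 4 2 5 7 6 8 1 3].

9 4 2 5 7 6 8 1 3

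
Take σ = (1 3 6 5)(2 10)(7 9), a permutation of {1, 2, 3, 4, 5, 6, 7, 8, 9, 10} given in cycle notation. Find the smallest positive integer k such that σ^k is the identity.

The disjoint cycles have lengths 4, 2, 2, 1, 1.
The order of σ is the least common multiple of its cycle lengths: lcm(4, 2, 2) = 4.

4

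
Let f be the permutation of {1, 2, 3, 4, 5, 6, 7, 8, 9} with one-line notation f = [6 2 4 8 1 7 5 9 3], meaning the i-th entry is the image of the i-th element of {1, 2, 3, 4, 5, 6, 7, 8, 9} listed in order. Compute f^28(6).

Tracing 6 → 7 → … returns to 6 after 4 steps, so 6 lies in a 4-cycle (1, 6, 7, 5).
Since the cycle has length 4, f^28 acts on it the same as f^0 (28 mod 4 = 0).
So f^28(6) = 6.

6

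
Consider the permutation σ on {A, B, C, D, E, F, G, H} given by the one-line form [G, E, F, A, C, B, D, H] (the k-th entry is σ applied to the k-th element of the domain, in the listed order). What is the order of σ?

12

Writing σ as disjoint cycles, the cycle lengths are 4, 3, 1.
The order is lcm(4, 3) = 12.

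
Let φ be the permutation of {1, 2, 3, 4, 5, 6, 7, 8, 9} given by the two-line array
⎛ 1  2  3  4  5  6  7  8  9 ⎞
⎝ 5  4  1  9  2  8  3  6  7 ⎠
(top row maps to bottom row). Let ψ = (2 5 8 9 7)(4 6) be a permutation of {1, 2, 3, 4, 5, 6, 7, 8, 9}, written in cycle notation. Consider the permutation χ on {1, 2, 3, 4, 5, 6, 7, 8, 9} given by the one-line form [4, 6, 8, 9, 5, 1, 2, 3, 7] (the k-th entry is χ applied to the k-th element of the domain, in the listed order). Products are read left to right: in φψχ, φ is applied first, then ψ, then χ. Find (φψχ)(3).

4

Chase 3: φ(3) = 1; ψ(1) = 1; χ(1) = 4. Hence (φψχ)(3) = 4.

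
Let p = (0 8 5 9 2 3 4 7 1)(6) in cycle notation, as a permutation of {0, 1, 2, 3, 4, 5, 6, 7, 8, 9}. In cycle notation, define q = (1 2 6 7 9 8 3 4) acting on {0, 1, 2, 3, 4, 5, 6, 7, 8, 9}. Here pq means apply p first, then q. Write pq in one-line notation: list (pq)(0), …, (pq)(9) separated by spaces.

3 0 4 1 9 8 7 2 5 6

(pq)(x) = q(p(x)). Computing each image: q(p(0)) = q(8) = 3, q(p(1)) = q(0) = 0, q(p(2)) = q(3) = 4, q(p(3)) = q(4) = 1, q(p(4)) = q(7) = 9, q(p(5)) = q(9) = 8, q(p(6)) = q(6) = 7, q(p(7)) = q(1) = 2, q(p(8)) = q(5) = 5, q(p(9)) = q(2) = 6.
Hence pq = [3 0 4 1 9 8 7 2 5 6].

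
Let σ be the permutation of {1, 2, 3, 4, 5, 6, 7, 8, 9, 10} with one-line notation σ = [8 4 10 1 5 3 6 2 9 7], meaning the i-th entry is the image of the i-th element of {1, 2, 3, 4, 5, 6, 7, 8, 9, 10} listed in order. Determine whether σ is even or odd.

even

In disjoint-cycle form the cycle lengths are 4, 4, 1, 1.
A cycle of length ℓ contributes ℓ−1 transpositions, so σ is a product of 3 + 3 = 6 transpositions — even.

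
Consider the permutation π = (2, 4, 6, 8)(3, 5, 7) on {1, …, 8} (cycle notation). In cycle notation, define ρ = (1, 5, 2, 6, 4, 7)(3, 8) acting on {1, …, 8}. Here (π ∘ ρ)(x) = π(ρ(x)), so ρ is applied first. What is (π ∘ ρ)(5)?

4

(π ∘ ρ)(5) = π(ρ(5)). ρ(5) = 2, then π(2) = 4. So (π ∘ ρ)(5) = 4.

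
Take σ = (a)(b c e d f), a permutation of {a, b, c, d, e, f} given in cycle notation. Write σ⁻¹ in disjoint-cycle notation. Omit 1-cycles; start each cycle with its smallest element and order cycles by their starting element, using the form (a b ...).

(b f d e c)

Inverting a permutation written in cycle notation just reverses the order within every cycle.
After reversing and putting each cycle's least element first, σ⁻¹ = (b f d e c).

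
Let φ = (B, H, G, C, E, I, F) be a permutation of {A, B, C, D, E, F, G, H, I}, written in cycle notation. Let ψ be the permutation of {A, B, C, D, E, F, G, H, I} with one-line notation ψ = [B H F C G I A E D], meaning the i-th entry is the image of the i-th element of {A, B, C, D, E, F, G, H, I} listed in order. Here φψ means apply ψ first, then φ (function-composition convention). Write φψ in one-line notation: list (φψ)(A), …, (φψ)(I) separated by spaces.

H G B E C F A I D

(φψ)(x) = φ(ψ(x)). Computing each image: φ(ψ(A)) = φ(B) = H, φ(ψ(B)) = φ(H) = G, φ(ψ(C)) = φ(F) = B, φ(ψ(D)) = φ(C) = E, φ(ψ(E)) = φ(G) = C, φ(ψ(F)) = φ(I) = F, φ(ψ(G)) = φ(A) = A, φ(ψ(H)) = φ(E) = I, φ(ψ(I)) = φ(D) = D.
Hence φψ = [H G B E C F A I D].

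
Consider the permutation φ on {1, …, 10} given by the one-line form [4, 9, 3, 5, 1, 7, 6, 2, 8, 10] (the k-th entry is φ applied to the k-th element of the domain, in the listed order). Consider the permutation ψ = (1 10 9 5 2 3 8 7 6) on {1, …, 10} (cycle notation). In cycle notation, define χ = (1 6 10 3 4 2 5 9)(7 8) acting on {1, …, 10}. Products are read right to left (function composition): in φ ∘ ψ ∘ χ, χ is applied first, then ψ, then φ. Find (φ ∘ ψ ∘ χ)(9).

(φ ∘ ψ ∘ χ)(9) = φ(ψ(χ(9))). χ(9) = 1, then ψ(1) = 10, then φ(10) = 10, so the result is 10.

10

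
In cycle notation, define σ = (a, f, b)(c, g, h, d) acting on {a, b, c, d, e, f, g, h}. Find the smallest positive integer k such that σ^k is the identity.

12

The disjoint cycles have lengths 4, 3, 1.
The order of σ is the least common multiple of its cycle lengths: lcm(4, 3) = 12.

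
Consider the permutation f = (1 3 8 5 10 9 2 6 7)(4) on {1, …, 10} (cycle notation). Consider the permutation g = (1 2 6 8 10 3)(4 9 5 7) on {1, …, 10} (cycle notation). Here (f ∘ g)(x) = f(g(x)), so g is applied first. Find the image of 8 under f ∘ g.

g(8) = 10, then f(10) = 9; composing gives (f ∘ g)(8) = 9.

9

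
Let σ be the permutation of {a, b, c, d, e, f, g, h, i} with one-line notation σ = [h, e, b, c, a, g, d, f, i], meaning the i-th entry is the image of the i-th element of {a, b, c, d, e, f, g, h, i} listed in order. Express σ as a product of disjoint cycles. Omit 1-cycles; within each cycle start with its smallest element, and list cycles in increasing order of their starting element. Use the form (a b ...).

From a: a → h → f → g → d → c → b → e → a, closing the cycle (a h f g d c b e).
Repeating from the next unused element and collecting all non-trivial cycles gives (a h f g d c b e).

(a h f g d c b e)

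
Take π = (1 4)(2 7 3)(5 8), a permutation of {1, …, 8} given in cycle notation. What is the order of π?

6

The cycle type of π is (3, 2, 2, 1).
The order is lcm(3, 2, 2) = 6.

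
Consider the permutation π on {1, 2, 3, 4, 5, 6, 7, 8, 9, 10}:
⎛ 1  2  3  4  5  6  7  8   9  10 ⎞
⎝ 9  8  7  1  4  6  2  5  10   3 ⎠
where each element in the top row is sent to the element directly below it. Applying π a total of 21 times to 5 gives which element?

9

Tracing 5 → 4 → … returns to 5 after 9 steps, so 5 lies in a 9-cycle (1 9 10 3 7 2 8 5 4).
Powers repeat with period 9 on this cycle, and 21 mod 9 = 3, so π^21(5) = π^3(5).
Advancing 3 steps from 5: 5 → 4 → 1 → 9.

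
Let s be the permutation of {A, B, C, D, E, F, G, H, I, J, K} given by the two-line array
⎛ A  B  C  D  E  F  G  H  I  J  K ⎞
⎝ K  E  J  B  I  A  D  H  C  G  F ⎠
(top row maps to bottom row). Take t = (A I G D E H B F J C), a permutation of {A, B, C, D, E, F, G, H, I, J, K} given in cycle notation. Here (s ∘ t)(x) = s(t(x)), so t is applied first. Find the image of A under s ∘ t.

C

First apply t: t(A) = I, then s(I) = C. Thus (s ∘ t)(A) = C.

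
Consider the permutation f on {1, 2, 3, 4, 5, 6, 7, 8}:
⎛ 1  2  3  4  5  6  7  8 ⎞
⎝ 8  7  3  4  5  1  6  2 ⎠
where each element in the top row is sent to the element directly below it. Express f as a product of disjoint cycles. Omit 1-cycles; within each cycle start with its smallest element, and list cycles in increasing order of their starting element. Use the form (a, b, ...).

Iterating f from 1 gives 1 → 8 → 2 → 7 → 6 → 1; that is the 5-cycle (1, 8, 2, 7, 6).
Continuing from each remaining unvisited element yields (1, 8, 2, 7, 6).

(1, 8, 2, 7, 6)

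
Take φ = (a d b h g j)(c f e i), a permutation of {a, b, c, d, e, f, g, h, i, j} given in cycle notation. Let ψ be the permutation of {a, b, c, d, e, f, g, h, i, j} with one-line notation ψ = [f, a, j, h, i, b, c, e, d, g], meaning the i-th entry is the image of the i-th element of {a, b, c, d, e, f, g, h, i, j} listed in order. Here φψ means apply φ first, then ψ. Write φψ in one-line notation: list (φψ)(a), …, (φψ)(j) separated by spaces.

Chase each element through φ then ψ: a → d → h; b → h → e; c → f → b; d → b → a; e → i → d; f → e → i; g → j → g; h → g → c; i → c → j; j → a → f.
Collecting the images, φψ = [h e b a d i g c j f].

h e b a d i g c j f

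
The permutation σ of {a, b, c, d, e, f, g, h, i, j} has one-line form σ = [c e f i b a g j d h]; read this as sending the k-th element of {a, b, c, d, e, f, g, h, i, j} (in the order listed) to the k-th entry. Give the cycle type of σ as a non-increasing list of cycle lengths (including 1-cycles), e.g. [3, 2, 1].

[3, 2, 2, 2, 1]

The disjoint cycles are (a, c, f)(b, e)(d, i)(g)(h, j), with lengths 3, 2, 2, 2, 1 in non-increasing order.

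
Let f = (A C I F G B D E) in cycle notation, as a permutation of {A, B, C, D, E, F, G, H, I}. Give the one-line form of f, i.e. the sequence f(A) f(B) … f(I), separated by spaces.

Image by image: A↦C, B↦D, C↦I, D↦E, E↦A, F↦G, G↦B, H↦H, I↦F.
So the one-line form is C D I E A G B H F.

C D I E A G B H F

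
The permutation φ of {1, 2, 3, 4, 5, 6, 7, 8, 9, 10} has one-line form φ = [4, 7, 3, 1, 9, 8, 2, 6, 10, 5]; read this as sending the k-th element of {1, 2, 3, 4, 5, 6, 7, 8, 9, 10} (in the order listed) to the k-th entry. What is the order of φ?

Decomposing into disjoint cycles gives cycle lengths 3, 2, 2, 2, 1.
Since disjoint cycles commute, ord(φ) = lcm(3, 2, 2, 2) = 6.

6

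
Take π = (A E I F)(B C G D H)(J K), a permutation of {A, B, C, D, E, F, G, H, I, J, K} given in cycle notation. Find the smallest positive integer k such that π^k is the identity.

20

The cycle type of π is (5, 4, 2).
The order is lcm(5, 4, 2) = 20.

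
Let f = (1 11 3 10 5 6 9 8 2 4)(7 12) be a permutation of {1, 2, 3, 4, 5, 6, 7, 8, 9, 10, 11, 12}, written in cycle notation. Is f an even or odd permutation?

even

The cycle lengths are 10, 2.
A cycle of length ℓ contributes ℓ−1 transpositions, so f is a product of 9 + 1 = 10 transpositions — even.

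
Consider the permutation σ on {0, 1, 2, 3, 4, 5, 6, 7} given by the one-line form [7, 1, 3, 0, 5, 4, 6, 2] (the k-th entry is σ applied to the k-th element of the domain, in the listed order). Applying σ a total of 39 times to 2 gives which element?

Tracing 2 → 3 → … returns to 2 after 4 steps, so 2 lies in a 4-cycle (0 7 2 3).
Powers repeat with period 4 on this cycle, and 39 mod 4 = 3, so σ^39(2) = σ^3(2).
Advancing 3 steps from 2: 2 → 3 → 0 → 7.

7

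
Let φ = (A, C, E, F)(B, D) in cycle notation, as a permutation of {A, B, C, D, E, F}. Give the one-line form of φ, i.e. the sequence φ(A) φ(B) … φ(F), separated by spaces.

C D E B F A

Image by image: A→C, B→D, C→E, D→B, E→F, F→A.
Listing these in domain order gives C D E B F A.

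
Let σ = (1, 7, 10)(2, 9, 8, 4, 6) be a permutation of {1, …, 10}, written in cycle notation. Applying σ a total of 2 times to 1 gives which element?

1 lies in the 3-cycle (1, 7, 10).
Stepping 2 places around the cycle: 1 → 7 → 10.

10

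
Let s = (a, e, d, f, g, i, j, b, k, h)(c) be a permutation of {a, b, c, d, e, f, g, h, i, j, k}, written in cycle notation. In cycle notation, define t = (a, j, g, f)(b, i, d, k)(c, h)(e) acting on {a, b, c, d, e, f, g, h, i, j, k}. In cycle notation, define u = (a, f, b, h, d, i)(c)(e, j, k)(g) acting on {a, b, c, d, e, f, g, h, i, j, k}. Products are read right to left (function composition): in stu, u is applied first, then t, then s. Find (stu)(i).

Chase i: u(i) = a; t(a) = j; s(j) = b. Hence (stu)(i) = b.

b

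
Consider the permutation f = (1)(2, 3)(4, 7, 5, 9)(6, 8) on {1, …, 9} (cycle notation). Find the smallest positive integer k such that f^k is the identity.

4

The cycle type of f is (4, 2, 2, 1).
Since disjoint cycles commute, ord(f) = lcm(4, 2, 2) = 4.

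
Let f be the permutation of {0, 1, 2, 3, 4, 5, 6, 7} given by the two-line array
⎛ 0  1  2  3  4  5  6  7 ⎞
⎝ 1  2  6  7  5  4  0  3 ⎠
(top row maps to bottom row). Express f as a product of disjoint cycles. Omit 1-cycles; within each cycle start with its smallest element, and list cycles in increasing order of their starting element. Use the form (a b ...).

Iterating f from 0 gives 0 → 1 → 2 → 6 → 0; that is the 4-cycle (0 1 2 6).
Continuing from each remaining unvisited element yields (0 1 2 6)(3 7)(4 5).

(0 1 2 6)(3 7)(4 5)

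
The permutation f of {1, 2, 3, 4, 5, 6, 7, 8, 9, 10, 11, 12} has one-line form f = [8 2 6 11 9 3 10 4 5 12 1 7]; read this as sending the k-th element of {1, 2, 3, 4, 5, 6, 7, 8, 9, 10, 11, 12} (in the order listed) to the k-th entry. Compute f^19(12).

7

Tracing 12 → 7 → … returns to 12 after 3 steps, so 12 lies in a 3-cycle (7 10 12).
On a 3-cycle, f^3 is the identity, so f^19 = f^1 there (19 ≡ 1 mod 3).
Stepping 1 place around the cycle: 12 → 7.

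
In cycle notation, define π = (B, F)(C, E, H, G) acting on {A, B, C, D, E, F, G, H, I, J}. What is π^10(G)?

G lies in the 4-cycle (C, E, H, G).
On a 4-cycle, π^4 is the identity, so π^10 = π^2 there (10 ≡ 2 mod 4).
Stepping 2 places around the cycle: G → C → E.

E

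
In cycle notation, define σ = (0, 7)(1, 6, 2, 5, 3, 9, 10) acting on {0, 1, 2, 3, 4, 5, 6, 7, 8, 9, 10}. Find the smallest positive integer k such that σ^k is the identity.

The disjoint cycles have lengths 7, 2, 1, 1.
The order of σ is the least common multiple of its cycle lengths: lcm(7, 2) = 14.

14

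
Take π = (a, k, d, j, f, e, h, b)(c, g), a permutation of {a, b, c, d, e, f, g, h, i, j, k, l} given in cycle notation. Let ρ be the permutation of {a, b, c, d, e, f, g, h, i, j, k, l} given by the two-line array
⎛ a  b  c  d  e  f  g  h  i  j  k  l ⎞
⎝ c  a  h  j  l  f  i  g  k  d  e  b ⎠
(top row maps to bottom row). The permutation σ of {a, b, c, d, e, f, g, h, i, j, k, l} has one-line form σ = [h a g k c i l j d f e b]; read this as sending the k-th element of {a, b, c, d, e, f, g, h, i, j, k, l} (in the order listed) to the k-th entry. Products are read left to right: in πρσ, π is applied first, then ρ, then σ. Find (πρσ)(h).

h

Chase h: π(h) = b; ρ(b) = a; σ(a) = h. Hence (πρσ)(h) = h.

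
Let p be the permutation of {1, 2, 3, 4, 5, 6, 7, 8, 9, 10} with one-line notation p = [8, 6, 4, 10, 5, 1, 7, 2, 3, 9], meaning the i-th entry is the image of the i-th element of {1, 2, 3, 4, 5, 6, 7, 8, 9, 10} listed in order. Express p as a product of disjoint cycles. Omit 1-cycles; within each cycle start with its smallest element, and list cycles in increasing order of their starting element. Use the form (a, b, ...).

From 1: 1 → 8 → 2 → 6 → 1, closing the cycle (1, 8, 2, 6).
Repeating from the next unused element and collecting all non-trivial cycles gives (1, 8, 2, 6)(3, 4, 10, 9).

(1, 8, 2, 6)(3, 4, 10, 9)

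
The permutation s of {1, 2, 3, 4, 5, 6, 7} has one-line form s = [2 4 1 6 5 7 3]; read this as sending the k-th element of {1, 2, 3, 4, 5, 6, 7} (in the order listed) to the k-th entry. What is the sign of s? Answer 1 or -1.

-1

In disjoint-cycle form the cycle lengths are 6, 1.
A cycle is odd iff its length is even; s has 1 even-length cycle, so sgn(s) = (−1)^1 and s is odd.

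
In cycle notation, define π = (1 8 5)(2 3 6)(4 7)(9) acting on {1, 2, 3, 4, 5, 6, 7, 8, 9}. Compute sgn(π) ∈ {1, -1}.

-1

The cycle lengths are 3, 3, 2, 1.
A cycle of length ℓ contributes ℓ−1 transpositions, so π is a product of 2 + 2 + 1 = 5 transpositions — odd.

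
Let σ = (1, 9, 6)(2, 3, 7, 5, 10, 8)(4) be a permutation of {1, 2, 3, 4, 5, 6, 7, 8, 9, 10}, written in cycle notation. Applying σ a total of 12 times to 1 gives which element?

1

1 lies in the 3-cycle (1, 9, 6).
On a 3-cycle, σ^3 is the identity, so σ^12 = σ^0 there (12 ≡ 0 mod 3).
So σ^12(1) = 1.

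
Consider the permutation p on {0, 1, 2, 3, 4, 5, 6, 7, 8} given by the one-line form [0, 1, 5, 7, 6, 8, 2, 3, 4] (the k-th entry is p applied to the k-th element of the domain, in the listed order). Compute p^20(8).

Tracing 8 → 4 → … returns to 8 after 5 steps, so 8 lies in a 5-cycle (2 5 8 4 6).
On a 5-cycle, p^5 is the identity, so p^20 = p^0 there (20 ≡ 0 mod 5).
So p^20(8) = 8.

8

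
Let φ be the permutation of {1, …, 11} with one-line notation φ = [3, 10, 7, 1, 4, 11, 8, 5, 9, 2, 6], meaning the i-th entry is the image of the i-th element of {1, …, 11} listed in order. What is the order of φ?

The disjoint-cycle form of φ has cycle lengths 6, 2, 2, 1.
The order is lcm(6, 2, 2) = 6.

6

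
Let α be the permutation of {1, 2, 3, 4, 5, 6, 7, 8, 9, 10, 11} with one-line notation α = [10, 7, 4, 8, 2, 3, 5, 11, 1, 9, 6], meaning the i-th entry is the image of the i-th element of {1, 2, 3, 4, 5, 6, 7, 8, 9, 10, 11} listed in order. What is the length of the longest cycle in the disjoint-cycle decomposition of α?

Decomposing into disjoint cycles gives (1 10 9)(2 7 5)(3 4 8 11 6); the longest has length 5.

5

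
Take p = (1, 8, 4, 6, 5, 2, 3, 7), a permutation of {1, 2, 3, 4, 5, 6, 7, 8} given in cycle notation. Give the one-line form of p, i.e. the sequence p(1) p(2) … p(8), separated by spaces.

8 3 7 6 2 5 1 4

Image by image: 1↦8, 2↦3, 3↦7, 4↦6, 5↦2, 6↦5, 7↦1, 8↦4.
So the one-line form is 8 3 7 6 2 5 1 4.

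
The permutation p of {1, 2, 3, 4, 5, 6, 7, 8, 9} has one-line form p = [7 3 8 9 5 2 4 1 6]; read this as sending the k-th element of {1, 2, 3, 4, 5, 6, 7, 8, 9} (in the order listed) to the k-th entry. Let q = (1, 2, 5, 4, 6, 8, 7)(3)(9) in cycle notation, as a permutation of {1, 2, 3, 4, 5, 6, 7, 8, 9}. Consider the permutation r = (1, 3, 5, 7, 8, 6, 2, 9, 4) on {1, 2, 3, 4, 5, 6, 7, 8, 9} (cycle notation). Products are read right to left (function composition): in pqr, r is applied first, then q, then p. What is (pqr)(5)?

7

Chase 5: r(5) = 7; q(7) = 1; p(1) = 7. Hence (pqr)(5) = 7.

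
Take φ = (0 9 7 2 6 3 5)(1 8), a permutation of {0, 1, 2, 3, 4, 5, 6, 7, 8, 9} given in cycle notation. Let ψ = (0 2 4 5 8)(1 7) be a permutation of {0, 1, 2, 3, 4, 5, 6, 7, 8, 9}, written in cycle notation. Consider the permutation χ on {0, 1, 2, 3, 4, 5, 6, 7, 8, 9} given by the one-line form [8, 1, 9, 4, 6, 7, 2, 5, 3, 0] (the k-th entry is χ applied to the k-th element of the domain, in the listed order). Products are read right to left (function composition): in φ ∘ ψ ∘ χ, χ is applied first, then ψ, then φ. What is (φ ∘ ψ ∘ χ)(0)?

9

Chase 0: χ(0) = 8; ψ(8) = 0; φ(0) = 9. Hence (φ ∘ ψ ∘ χ)(0) = 9.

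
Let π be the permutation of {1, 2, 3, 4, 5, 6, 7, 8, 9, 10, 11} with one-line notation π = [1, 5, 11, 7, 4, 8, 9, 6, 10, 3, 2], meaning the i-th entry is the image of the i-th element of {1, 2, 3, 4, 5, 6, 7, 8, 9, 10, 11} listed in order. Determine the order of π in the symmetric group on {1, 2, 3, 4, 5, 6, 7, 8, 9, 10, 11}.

8

Decomposing into disjoint cycles gives cycle lengths 8, 2, 1.
The order is lcm(8, 2) = 8.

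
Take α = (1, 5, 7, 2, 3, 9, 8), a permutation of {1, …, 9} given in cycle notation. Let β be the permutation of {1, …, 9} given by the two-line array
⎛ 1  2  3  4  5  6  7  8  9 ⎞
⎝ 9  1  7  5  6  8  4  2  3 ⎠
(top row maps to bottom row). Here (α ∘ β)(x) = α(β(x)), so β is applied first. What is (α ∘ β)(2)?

5

(α ∘ β)(2) = α(β(2)). β(2) = 1, then α(1) = 5. So (α ∘ β)(2) = 5.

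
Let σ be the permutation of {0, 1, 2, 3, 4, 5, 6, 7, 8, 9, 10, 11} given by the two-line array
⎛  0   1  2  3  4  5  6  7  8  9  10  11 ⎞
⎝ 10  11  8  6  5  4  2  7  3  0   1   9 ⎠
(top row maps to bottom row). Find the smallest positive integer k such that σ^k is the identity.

20

The disjoint-cycle form of σ has cycle lengths 5, 4, 2, 1.
The order is lcm(5, 4, 2) = 20.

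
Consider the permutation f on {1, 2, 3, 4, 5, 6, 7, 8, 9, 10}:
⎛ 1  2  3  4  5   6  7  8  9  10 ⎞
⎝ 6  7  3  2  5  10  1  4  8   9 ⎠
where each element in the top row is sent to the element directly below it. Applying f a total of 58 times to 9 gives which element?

4

Tracing 9 → 8 → … returns to 9 after 8 steps, so 9 lies in an 8-cycle (1 6 10 9 8 4 2 7).
On an 8-cycle, f^8 is the identity, so f^58 = f^2 there (58 ≡ 2 mod 8).
Stepping 2 places around the cycle: 9 → 8 → 4.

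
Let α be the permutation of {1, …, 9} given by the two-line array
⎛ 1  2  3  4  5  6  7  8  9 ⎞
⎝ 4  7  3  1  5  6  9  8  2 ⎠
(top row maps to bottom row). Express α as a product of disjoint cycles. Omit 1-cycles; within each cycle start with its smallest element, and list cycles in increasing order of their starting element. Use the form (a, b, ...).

Iterating α from 1 gives 1 → 4 → 1; that is the 2-cycle (1, 4).
Continuing from each remaining unvisited element yields (1, 4)(2, 7, 9).

(1, 4)(2, 7, 9)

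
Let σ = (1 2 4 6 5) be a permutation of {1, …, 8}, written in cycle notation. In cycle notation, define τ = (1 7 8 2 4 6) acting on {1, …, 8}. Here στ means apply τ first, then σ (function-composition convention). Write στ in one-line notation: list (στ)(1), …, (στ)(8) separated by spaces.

7 6 3 5 1 2 8 4

(στ)(x) = σ(τ(x)). Computing each image: σ(τ(1)) = σ(7) = 7, σ(τ(2)) = σ(4) = 6, σ(τ(3)) = σ(3) = 3, σ(τ(4)) = σ(6) = 5, σ(τ(5)) = σ(5) = 1, σ(τ(6)) = σ(1) = 2, σ(τ(7)) = σ(8) = 8, σ(τ(8)) = σ(2) = 4.
Hence στ = [7 6 3 5 1 2 8 4].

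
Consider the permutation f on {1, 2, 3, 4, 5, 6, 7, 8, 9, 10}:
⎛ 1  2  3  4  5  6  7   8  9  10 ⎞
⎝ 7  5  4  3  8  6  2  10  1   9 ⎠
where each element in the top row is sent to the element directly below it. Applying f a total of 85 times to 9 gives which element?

1

Tracing 9 → 1 → … returns to 9 after 7 steps, so 9 lies in a 7-cycle (1, 7, 2, 5, 8, 10, 9).
On a 7-cycle, f^7 is the identity, so f^85 = f^1 there (85 ≡ 1 mod 7).
Advancing 1 step from 9: 9 → 1.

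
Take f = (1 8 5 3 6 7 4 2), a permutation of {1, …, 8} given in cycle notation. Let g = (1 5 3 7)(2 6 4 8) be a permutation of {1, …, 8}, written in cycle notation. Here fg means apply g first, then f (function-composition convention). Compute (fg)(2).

7

(fg)(2) = f(g(2)). g(2) = 6, then f(6) = 7. So (fg)(2) = 7.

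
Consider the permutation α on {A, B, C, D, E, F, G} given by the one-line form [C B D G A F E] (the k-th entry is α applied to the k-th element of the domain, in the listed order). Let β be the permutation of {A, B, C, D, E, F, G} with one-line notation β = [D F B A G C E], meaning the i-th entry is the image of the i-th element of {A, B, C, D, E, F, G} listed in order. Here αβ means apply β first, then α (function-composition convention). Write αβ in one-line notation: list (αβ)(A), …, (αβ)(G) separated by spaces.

For each element, apply β then α: A → D → G; B → F → F; C → B → B; D → A → C; E → G → E; F → C → D; G → E → A.
So αβ in one-line form is G F B C E D A.

G F B C E D A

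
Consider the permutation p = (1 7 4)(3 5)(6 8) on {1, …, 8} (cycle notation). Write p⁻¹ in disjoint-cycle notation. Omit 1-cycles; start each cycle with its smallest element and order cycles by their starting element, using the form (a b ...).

(1 4 7)(3 5)(6 8)

The inverse reverses each cycle.
After reversing and putting each cycle's least element first, p⁻¹ = (1 4 7)(3 5)(6 8).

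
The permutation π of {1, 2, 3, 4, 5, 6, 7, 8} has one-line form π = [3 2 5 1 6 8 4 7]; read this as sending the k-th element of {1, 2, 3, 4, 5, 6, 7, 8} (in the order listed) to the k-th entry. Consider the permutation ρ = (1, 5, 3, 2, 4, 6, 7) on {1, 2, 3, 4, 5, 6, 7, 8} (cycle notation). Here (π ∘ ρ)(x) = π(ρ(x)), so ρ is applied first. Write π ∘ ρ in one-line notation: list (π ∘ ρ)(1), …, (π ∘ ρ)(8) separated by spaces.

(π ∘ ρ)(x) = π(ρ(x)). Computing each image: π(ρ(1)) = π(5) = 6, π(ρ(2)) = π(4) = 1, π(ρ(3)) = π(2) = 2, π(ρ(4)) = π(6) = 8, π(ρ(5)) = π(3) = 5, π(ρ(6)) = π(7) = 4, π(ρ(7)) = π(1) = 3, π(ρ(8)) = π(8) = 7.
Hence π ∘ ρ = [6 1 2 8 5 4 3 7].

6 1 2 8 5 4 3 7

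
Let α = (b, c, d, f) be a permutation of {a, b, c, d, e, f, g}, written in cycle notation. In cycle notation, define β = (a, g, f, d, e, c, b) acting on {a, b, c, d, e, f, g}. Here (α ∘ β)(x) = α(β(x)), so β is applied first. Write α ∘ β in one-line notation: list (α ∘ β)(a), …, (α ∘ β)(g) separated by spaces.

g a c e d f b

(α ∘ β)(x) = α(β(x)). Computing each image: α(β(a)) = α(g) = g, α(β(b)) = α(a) = a, α(β(c)) = α(b) = c, α(β(d)) = α(e) = e, α(β(e)) = α(c) = d, α(β(f)) = α(d) = f, α(β(g)) = α(f) = b.
Hence α ∘ β = [g a c e d f b].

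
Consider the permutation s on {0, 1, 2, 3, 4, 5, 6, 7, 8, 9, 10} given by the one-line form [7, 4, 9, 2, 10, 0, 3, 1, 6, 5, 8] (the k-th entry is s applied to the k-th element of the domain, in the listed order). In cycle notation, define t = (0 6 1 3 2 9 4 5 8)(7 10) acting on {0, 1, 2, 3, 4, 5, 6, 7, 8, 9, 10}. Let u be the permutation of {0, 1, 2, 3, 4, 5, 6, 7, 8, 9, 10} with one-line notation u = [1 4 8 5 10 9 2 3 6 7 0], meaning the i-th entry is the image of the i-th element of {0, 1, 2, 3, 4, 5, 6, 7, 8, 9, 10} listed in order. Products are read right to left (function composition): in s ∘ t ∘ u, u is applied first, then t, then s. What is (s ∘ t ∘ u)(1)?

0

Chase 1: u(1) = 4; t(4) = 5; s(5) = 0. Hence (s ∘ t ∘ u)(1) = 0.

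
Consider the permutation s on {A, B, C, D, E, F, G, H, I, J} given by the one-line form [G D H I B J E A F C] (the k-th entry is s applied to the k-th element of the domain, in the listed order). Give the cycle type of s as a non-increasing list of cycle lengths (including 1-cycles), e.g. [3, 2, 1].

[10]

The disjoint cycles are (A, G, E, B, D, I, F, J, C, H), with lengths 10 in non-increasing order.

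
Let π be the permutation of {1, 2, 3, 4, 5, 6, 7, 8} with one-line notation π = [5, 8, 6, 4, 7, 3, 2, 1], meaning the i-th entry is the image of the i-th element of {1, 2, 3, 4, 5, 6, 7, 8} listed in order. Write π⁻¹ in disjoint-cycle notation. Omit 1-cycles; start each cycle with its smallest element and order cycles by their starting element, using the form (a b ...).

First write π in disjoint cycles: (1 5 7 2 8)(3 6).
Reversing each cycle (and rotating so the smallest element leads) gives π⁻¹ = (1 8 2 7 5)(3 6).

(1 8 2 7 5)(3 6)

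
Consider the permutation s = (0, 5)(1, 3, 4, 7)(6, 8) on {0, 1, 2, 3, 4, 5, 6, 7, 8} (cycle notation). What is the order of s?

The cycle type of s is (4, 2, 2, 1).
The order is lcm(4, 2, 2) = 4.

4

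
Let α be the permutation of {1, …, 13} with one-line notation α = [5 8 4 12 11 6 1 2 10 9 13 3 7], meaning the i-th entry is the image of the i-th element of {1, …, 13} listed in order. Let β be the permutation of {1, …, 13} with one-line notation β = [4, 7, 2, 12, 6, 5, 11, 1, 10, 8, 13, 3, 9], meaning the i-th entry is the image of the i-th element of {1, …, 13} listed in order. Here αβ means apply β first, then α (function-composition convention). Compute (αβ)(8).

β(8) = 1, then α(1) = 5; composing gives (αβ)(8) = 5.

5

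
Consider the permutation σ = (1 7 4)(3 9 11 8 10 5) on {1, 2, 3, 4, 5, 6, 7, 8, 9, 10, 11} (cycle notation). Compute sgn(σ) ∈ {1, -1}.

The cycle lengths are 6, 3, 1, 1.
A cycle is odd iff its length is even; σ has 1 even-length cycle, so sgn(σ) = (−1)^1 and σ is odd.

-1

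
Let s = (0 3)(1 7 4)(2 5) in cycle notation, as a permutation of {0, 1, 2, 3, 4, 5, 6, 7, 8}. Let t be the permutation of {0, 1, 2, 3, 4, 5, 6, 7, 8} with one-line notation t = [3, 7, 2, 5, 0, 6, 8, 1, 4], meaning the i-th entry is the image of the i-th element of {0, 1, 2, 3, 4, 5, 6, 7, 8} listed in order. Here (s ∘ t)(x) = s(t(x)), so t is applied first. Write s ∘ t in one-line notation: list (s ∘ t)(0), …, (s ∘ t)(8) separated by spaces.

(s ∘ t)(x) = s(t(x)). Computing each image: s(t(0)) = s(3) = 0, s(t(1)) = s(7) = 4, s(t(2)) = s(2) = 5, s(t(3)) = s(5) = 2, s(t(4)) = s(0) = 3, s(t(5)) = s(6) = 6, s(t(6)) = s(8) = 8, s(t(7)) = s(1) = 7, s(t(8)) = s(4) = 1.
Hence s ∘ t = [0 4 5 2 3 6 8 7 1].

0 4 5 2 3 6 8 7 1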